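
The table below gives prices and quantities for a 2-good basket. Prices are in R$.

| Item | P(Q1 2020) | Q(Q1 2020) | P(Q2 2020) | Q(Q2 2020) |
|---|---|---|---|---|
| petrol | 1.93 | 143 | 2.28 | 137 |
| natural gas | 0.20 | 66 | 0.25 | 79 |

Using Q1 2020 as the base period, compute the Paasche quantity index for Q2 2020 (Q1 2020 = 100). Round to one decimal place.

97.0

Paasche quantity index uses current-period prices as weights.
ΣP(Q2 2020)·Q(Q2 2020) = 2.28×137 + 0.25×79 = 312.36 + 19.75 = 332.11
ΣP(Q2 2020)·Q(Q1 2020) = 2.28×143 + 0.25×66 = 326.04 + 16.5 = 342.54
Index = 332.11 / 342.54 × 100 = 96.9551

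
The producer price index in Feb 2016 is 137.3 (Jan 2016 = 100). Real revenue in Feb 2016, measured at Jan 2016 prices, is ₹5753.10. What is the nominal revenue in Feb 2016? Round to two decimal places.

Nominal = Real × (Index/100) = 5753.10 × (137.3/100)
        = 5753.10 × 1.373 = 7899.0063

7899.01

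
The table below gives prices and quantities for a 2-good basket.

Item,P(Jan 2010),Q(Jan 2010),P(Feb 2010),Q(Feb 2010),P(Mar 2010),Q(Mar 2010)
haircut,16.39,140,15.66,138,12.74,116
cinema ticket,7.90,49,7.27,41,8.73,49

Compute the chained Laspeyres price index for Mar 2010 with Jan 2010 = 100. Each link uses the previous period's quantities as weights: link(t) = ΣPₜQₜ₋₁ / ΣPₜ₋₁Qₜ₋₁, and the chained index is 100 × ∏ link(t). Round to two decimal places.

81.78

Link Jan 2010→Feb 2010:
ΣP(Feb 2010)Q(Jan 2010) = 15.66×140 + 7.27×49 = 2192.4 + 356.23 = 2548.63
ΣP(Jan 2010)Q(Jan 2010) = 16.39×140 + 7.90×49 = 2294.6 + 387.1 = 2681.7
link = 2548.63/2681.7 = 0.950378
Link Feb 2010→Mar 2010:
ΣP(Mar 2010)Q(Feb 2010) = 12.74×138 + 8.73×41 = 1758.12 + 357.93 = 2116.05
ΣP(Feb 2010)Q(Feb 2010) = 15.66×138 + 7.27×41 = 2161.08 + 298.07 = 2459.15
link = 2116.05/2459.15 = 0.860480
Chained index = 100 × 0.950378 × 0.860480 = 81.7782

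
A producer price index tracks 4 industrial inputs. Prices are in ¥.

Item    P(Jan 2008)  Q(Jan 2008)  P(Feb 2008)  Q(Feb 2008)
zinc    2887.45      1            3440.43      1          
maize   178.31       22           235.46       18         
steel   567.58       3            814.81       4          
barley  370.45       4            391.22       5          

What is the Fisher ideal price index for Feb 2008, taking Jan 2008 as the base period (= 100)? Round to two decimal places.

126.27

Laspeyres component (base-period weights):
ΣP(Feb 2008)Q(Jan 2008) = 3440.43×1 + 235.46×22 + 814.81×3 + 391.22×4 = 3440.43 + 5180.12 + 2444.43 + 1564.88 = 12629.86
ΣP(Jan 2008)Q(Jan 2008) = 2887.45×1 + 178.31×22 + 567.58×3 + 370.45×4 = 2887.45 + 3922.82 + 1702.74 + 1481.8 = 9994.81
L = 12629.86 / 9994.81 × 100 = 126.3642
Paasche component (current-period weights):
ΣP(Feb 2008)Q(Feb 2008) = 3440.43×1 + 235.46×18 + 814.81×4 + 391.22×5 = 3440.43 + 4238.28 + 3259.24 + 1956.1 = 12894.05
ΣP(Jan 2008)Q(Feb 2008) = 2887.45×1 + 178.31×18 + 567.58×4 + 370.45×5 = 2887.45 + 3209.58 + 2270.32 + 1852.25 = 10219.6
P = 12894.05 / 10219.6 × 100 = 126.1698
Fisher = √(L × P) = √(126.3642 × 126.1698) = 126.2670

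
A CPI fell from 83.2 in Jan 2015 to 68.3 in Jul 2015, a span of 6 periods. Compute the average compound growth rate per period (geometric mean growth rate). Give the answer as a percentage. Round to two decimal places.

-3.24%

Growth factor = (68.3/83.2)^(1/6) = (0.820913)^(1/6) = 0.967645
Growth rate = 0.967645 − 1 = -0.032355 = -3.2355%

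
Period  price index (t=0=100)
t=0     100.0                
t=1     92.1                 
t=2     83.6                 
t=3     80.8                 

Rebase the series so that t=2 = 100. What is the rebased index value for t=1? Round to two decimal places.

Rebased(t=1) = 92.1 / 83.6 × 100 = 110.1675

110.17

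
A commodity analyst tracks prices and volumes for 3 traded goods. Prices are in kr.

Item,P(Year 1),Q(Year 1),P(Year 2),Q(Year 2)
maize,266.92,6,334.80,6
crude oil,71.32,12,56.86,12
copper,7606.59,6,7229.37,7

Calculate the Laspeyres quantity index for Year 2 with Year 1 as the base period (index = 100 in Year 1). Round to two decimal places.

115.82

Laspeyres quantity index uses base-period prices as weights.
ΣP(Year 1)·Q(Year 2) = 266.92×6 + 71.32×12 + 7606.59×7 = 1601.52 + 855.84 + 53246.13 = 55703.49
ΣP(Year 1)·Q(Year 1) = 266.92×6 + 71.32×12 + 7606.59×6 = 1601.52 + 855.84 + 45639.54 = 48096.9
Index = 55703.49 / 48096.9 × 100 = 115.8151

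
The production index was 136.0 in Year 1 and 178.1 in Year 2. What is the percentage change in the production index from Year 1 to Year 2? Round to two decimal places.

30.96%

Change = (178.1 − 136.0) / 136.0 × 100
       = 42.1 / 136.0 × 100 = 30.9559%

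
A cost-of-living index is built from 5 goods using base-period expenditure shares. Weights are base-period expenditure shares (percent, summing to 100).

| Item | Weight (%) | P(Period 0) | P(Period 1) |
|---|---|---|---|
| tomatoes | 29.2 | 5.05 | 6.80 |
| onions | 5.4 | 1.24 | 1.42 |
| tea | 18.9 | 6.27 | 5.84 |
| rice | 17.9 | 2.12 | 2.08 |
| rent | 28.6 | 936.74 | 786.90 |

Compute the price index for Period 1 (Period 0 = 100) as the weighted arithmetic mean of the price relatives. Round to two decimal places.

tomatoes: 29.2 × (6.80/5.05) = 29.2 × 1.346535 = 39.3188
onions: 5.4 × (1.42/1.24) = 5.4 × 1.145161 = 6.1839
tea: 18.9 × (5.84/6.27) = 18.9 × 0.931419 = 17.6038
rice: 17.9 × (2.08/2.12) = 17.9 × 0.981132 = 17.5623
rent: 28.6 × (786.90/936.74) = 28.6 × 0.840041 = 24.0252
Index = Σ wᵢ·(p₁ᵢ/p₀ᵢ) = 39.3188 + 6.1839 + 17.6038 + 17.5623 + 24.0252 = 104.6939

104.69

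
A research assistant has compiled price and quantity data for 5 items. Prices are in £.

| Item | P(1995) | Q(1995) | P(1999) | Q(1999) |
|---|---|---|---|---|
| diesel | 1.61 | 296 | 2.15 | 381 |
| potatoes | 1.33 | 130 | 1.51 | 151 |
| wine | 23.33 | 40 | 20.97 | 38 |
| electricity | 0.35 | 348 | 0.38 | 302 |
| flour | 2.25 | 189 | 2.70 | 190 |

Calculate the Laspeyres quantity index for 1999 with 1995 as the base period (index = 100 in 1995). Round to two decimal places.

Laspeyres quantity index uses base-period prices as weights.
ΣP(1995)·Q(1999) = 1.61×381 + 1.33×151 + 23.33×38 + 0.35×302 + 2.25×190 = 613.41 + 200.83 + 886.54 + 105.7 + 427.5 = 2233.98
ΣP(1995)·Q(1995) = 1.61×296 + 1.33×130 + 23.33×40 + 0.35×348 + 2.25×189 = 476.56 + 172.9 + 933.2 + 121.8 + 425.25 = 2129.71
Index = 2233.98 / 2129.71 × 100 = 104.8960

104.90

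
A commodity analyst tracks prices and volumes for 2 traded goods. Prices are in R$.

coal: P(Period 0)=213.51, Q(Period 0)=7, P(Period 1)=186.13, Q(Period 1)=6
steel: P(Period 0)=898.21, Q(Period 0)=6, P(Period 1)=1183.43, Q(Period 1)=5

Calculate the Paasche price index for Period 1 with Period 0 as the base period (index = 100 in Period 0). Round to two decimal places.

121.86

Paasche price index uses current-period quantities as weights.
ΣP(Period 1)·Q(Period 1) = 186.13×6 + 1183.43×5 = 1116.78 + 5917.15 = 7033.93
ΣP(Period 0)·Q(Period 1) = 213.51×6 + 898.21×5 = 1281.06 + 4491.05 = 5772.11
Index = 7033.93 / 5772.11 × 100 = 121.8606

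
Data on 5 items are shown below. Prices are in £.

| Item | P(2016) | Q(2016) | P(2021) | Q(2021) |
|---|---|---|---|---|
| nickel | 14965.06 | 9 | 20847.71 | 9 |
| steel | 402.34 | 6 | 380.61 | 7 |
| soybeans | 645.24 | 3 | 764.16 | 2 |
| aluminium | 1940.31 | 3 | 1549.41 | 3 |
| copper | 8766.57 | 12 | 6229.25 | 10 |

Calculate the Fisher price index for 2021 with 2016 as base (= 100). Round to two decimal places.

Laspeyres component (base-period weights):
ΣP(2021)Q(2016) = 20847.71×9 + 380.61×6 + 764.16×3 + 1549.41×3 + 6229.25×12 = 187629.39 + 2283.66 + 2292.48 + 4648.23 + 74751 = 271604.76
ΣP(2016)Q(2016) = 14965.06×9 + 402.34×6 + 645.24×3 + 1940.31×3 + 8766.57×12 = 134685.54 + 2414.04 + 1935.72 + 5820.93 + 105198.84 = 250055.07
L = 271604.76 / 250055.07 × 100 = 108.6180
Paasche component (current-period weights):
ΣP(2021)Q(2021) = 20847.71×9 + 380.61×7 + 764.16×2 + 1549.41×3 + 6229.25×10 = 187629.39 + 2664.27 + 1528.32 + 4648.23 + 62292.5 = 258762.71
ΣP(2016)Q(2021) = 14965.06×9 + 402.34×7 + 645.24×2 + 1940.31×3 + 8766.57×10 = 134685.54 + 2816.38 + 1290.48 + 5820.93 + 87665.7 = 232279.03
P = 258762.71 / 232279.03 × 100 = 111.4017
Fisher = √(L × P) = √(108.6180 × 111.4017) = 110.0010

110.00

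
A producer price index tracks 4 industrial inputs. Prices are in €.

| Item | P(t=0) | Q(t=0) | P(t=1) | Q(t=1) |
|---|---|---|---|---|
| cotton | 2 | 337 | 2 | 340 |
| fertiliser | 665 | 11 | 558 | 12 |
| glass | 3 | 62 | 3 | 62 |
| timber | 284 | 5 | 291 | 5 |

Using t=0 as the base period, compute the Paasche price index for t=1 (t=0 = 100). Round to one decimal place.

87.8

Paasche price index uses current-period quantities as weights.
ΣP(t=1)·Q(t=1) = 2×340 + 558×12 + 3×62 + 291×5 = 680 + 6696 + 186 + 1455 = 9017
ΣP(t=0)·Q(t=1) = 2×340 + 665×12 + 3×62 + 284×5 = 680 + 7980 + 186 + 1420 = 10266
Index = 9017 / 10266 × 100 = 87.8336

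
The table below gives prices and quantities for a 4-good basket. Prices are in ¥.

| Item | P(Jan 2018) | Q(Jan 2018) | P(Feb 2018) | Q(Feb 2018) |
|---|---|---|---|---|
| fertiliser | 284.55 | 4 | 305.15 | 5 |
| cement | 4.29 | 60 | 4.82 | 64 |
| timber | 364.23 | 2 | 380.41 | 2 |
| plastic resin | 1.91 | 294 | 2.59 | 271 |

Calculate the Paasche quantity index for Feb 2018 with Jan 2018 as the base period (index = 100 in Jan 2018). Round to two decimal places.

108.74

Paasche quantity index uses current-period prices as weights.
ΣP(Feb 2018)·Q(Feb 2018) = 305.15×5 + 4.82×64 + 380.41×2 + 2.59×271 = 1525.75 + 308.48 + 760.82 + 701.89 = 3296.94
ΣP(Feb 2018)·Q(Jan 2018) = 305.15×4 + 4.82×60 + 380.41×2 + 2.59×294 = 1220.6 + 289.2 + 760.82 + 761.46 = 3032.08
Index = 3296.94 / 3032.08 × 100 = 108.7353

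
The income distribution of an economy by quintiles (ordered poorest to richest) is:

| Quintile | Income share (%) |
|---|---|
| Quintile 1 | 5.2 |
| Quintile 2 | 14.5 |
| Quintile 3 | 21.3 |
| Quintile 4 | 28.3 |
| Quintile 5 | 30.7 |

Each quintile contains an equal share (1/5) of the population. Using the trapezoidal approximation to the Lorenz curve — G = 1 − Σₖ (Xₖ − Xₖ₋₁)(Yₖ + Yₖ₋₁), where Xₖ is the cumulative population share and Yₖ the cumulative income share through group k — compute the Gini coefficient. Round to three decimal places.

Cumulative income shares Yₖ: 0.0520, 0.1970, 0.4100, 0.6930, 1.0000
Σ (Xₖ−Xₖ₋₁)(Yₖ+Yₖ₋₁) = (1/5)(0.0520+0.0000) + (1/5)(0.1970+0.0520) + (1/5)(0.4100+0.1970) + (1/5)(0.6930+0.4100) + (1/5)(1.0000+0.6930)
  = 0.0104 + 0.0498 + 0.1214 + 0.2206 + 0.3386 = 0.7408
G = 1 − 0.7408 = 0.2592

0.259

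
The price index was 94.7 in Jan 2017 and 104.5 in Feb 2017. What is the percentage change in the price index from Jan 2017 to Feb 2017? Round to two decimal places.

10.35%

Change = (104.5 − 94.7) / 94.7 × 100
       = 9.8 / 94.7 × 100 = 10.3485%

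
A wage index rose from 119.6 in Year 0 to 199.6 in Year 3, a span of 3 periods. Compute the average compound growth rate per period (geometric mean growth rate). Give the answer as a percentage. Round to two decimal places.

18.62%

Growth factor = (199.6/119.6)^(1/3) = (1.668896)^(1/3) = 1.186160
Growth rate = 1.186160 − 1 = 0.186160 = 18.6160%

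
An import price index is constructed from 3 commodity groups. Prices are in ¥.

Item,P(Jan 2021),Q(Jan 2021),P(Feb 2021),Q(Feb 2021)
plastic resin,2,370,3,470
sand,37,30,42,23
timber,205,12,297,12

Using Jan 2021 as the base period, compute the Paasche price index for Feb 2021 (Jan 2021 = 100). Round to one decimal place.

Paasche price index uses current-period quantities as weights.
ΣP(Feb 2021)·Q(Feb 2021) = 3×470 + 42×23 + 297×12 = 1410 + 966 + 3564 = 5940
ΣP(Jan 2021)·Q(Feb 2021) = 2×470 + 37×23 + 205×12 = 940 + 851 + 2460 = 4251
Index = 5940 / 4251 × 100 = 139.7318

139.7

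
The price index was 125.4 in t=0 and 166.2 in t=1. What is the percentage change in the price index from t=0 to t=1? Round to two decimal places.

Change = (166.2 − 125.4) / 125.4 × 100
       = 40.8 / 125.4 × 100 = 32.5359%

32.54%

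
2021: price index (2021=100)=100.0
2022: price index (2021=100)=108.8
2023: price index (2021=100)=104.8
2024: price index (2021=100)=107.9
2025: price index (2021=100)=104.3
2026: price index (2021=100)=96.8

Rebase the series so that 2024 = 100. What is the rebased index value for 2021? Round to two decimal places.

92.68

Rebased(2021) = 100.0 / 107.9 × 100 = 92.6784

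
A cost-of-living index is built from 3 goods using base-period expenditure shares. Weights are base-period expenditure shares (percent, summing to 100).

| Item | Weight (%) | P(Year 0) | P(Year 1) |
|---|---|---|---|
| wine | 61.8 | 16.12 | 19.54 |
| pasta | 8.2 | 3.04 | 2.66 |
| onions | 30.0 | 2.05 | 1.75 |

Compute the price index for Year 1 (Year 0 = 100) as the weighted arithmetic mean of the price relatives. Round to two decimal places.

107.70

wine: 61.8 × (19.54/16.12) = 61.8 × 1.212159 = 74.9114
pasta: 8.2 × (2.66/3.04) = 8.2 × 0.875000 = 7.1750
onions: 30.0 × (1.75/2.05) = 30.0 × 0.853659 = 25.6098
Index = Σ wᵢ·(p₁ᵢ/p₀ᵢ) = 74.9114 + 7.1750 + 25.6098 = 107.6962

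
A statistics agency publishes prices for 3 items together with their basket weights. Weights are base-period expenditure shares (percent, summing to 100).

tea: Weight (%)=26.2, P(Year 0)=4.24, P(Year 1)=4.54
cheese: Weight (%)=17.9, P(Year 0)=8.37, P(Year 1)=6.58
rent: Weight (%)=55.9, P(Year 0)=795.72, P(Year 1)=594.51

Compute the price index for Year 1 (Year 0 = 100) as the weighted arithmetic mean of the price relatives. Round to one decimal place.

83.9

tea: 26.2 × (4.54/4.24) = 26.2 × 1.070755 = 28.0538
cheese: 17.9 × (6.58/8.37) = 17.9 × 0.786141 = 14.0719
rent: 55.9 × (594.51/795.72) = 55.9 × 0.747135 = 41.7648
Index = Σ wᵢ·(p₁ᵢ/p₀ᵢ) = 28.0538 + 14.0719 + 41.7648 = 83.8905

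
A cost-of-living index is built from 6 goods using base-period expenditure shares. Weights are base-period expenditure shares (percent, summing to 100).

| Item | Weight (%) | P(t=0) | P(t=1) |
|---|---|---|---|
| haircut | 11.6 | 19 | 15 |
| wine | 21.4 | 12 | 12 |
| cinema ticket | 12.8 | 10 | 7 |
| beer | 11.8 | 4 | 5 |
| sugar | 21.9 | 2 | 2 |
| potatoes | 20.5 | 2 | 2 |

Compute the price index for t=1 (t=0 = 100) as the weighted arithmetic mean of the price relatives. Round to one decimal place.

haircut: 11.6 × (15/19) = 11.6 × 0.789474 = 9.1579
wine: 21.4 × (12/12) = 21.4 × 1.000000 = 21.4000
cinema ticket: 12.8 × (7/10) = 12.8 × 0.700000 = 8.9600
beer: 11.8 × (5/4) = 11.8 × 1.250000 = 14.7500
sugar: 21.9 × (2/2) = 21.9 × 1.000000 = 21.9000
potatoes: 20.5 × (2/2) = 20.5 × 1.000000 = 20.5000
Index = Σ wᵢ·(p₁ᵢ/p₀ᵢ) = 9.1579 + 21.4000 + 8.9600 + 14.7500 + 21.9000 + 20.5000 = 96.6679

96.7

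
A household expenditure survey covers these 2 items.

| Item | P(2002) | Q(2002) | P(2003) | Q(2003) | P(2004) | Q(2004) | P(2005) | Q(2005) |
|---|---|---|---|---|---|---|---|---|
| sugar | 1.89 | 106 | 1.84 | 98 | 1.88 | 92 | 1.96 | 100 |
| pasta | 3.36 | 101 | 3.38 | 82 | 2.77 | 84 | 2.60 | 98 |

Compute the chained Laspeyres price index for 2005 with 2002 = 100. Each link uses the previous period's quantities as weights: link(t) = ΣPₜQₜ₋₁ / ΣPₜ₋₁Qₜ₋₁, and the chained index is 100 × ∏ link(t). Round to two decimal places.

87.85

Link 2002→2003:
ΣP(2003)Q(2002) = 1.84×106 + 3.38×101 = 195.04 + 341.38 = 536.42
ΣP(2002)Q(2002) = 1.89×106 + 3.36×101 = 200.34 + 339.36 = 539.7
link = 536.42/539.7 = 0.993923
Link 2003→2004:
ΣP(2004)Q(2003) = 1.88×98 + 2.77×82 = 184.24 + 227.14 = 411.38
ΣP(2003)Q(2003) = 1.84×98 + 3.38×82 = 180.32 + 277.16 = 457.48
link = 411.38/457.48 = 0.899231
Link 2004→2005:
ΣP(2005)Q(2004) = 1.96×92 + 2.60×84 = 180.32 + 218.4 = 398.72
ΣP(2004)Q(2004) = 1.88×92 + 2.77×84 = 172.96 + 232.68 = 405.64
link = 398.72/405.64 = 0.982941
Chained index = 100 × 0.993923 × 0.899231 × 0.982941 = 87.8518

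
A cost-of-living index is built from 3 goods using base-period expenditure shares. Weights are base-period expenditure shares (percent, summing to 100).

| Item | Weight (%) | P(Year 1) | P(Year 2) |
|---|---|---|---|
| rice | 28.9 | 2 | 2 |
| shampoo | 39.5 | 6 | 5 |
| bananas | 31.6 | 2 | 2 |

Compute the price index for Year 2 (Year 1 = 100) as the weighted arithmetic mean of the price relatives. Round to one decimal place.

rice: 28.9 × (2/2) = 28.9 × 1.000000 = 28.9000
shampoo: 39.5 × (5/6) = 39.5 × 0.833333 = 32.9167
bananas: 31.6 × (2/2) = 31.6 × 1.000000 = 31.6000
Index = Σ wᵢ·(p₁ᵢ/p₀ᵢ) = 28.9000 + 32.9167 + 31.6000 = 93.4167

93.4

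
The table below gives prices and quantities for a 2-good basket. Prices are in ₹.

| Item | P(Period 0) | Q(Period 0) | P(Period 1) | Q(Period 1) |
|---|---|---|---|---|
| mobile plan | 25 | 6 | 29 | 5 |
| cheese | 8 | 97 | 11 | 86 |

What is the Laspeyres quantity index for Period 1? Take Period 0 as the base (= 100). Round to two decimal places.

Laspeyres quantity index uses base-period prices as weights.
ΣP(Period 0)·Q(Period 1) = 25×5 + 8×86 = 125 + 688 = 813
ΣP(Period 0)·Q(Period 0) = 25×6 + 8×97 = 150 + 776 = 926
Index = 813 / 926 × 100 = 87.7970

87.80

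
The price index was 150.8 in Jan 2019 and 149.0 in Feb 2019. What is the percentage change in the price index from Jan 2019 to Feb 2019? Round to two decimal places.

Change = (149.0 − 150.8) / 150.8 × 100
       = -1.8 / 150.8 × 100 = -1.1936%

-1.19%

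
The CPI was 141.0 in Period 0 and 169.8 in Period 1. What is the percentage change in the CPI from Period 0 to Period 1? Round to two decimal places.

20.43%

Change = (169.8 − 141.0) / 141.0 × 100
       = 28.8 / 141.0 × 100 = 20.4255%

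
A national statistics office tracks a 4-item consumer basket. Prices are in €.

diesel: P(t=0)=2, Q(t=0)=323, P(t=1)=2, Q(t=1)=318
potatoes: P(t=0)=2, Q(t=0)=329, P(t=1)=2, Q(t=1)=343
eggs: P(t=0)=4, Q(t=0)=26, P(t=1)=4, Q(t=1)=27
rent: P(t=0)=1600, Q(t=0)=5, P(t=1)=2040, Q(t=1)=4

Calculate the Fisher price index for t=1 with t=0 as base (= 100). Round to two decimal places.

Laspeyres component (base-period weights):
ΣP(t=1)Q(t=0) = 2×323 + 2×329 + 4×26 + 2040×5 = 646 + 658 + 104 + 10200 = 11608
ΣP(t=0)Q(t=0) = 2×323 + 2×329 + 4×26 + 1600×5 = 646 + 658 + 104 + 8000 = 9408
L = 11608 / 9408 × 100 = 123.3844
Paasche component (current-period weights):
ΣP(t=1)Q(t=1) = 2×318 + 2×343 + 4×27 + 2040×4 = 636 + 686 + 108 + 8160 = 9590
ΣP(t=0)Q(t=1) = 2×318 + 2×343 + 4×27 + 1600×4 = 636 + 686 + 108 + 6400 = 7830
P = 9590 / 7830 × 100 = 122.4777
Fisher = √(L × P) = √(123.3844 × 122.4777) = 122.9302

122.93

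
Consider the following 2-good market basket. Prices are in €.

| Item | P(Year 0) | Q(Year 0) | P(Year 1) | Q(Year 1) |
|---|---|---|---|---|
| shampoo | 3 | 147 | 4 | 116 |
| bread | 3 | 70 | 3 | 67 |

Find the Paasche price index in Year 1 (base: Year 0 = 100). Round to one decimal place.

Paasche price index uses current-period quantities as weights.
ΣP(Year 1)·Q(Year 1) = 4×116 + 3×67 = 464 + 201 = 665
ΣP(Year 0)·Q(Year 1) = 3×116 + 3×67 = 348 + 201 = 549
Index = 665 / 549 × 100 = 121.1293

121.1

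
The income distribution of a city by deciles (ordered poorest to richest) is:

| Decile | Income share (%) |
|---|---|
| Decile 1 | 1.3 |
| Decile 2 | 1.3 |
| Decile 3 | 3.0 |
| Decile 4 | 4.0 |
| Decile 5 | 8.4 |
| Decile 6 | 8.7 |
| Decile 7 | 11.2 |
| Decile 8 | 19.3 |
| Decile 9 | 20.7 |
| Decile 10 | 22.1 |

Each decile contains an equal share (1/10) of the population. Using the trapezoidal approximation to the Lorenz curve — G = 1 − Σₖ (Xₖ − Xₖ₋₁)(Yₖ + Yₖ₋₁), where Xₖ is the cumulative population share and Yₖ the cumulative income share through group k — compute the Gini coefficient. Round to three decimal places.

Cumulative income shares Yₖ: 0.0130, 0.0260, 0.0560, 0.0960, 0.1800, 0.2670, 0.3790, 0.5720, 0.7790, 1.0000
Σ (Xₖ−Xₖ₋₁)(Yₖ+Yₖ₋₁) = (1/10)(0.0130+0.0000) + (1/10)(0.0260+0.0130) + (1/10)(0.0560+0.0260) + (1/10)(0.0960+0.0560) + (1/10)(0.1800+0.0960) + (1/10)(0.2670+0.1800) + (1/10)(0.3790+0.2670) + (1/10)(0.5720+0.3790) + (1/10)(0.7790+0.5720) + (1/10)(1.0000+0.7790)
  = 0.0013 + 0.0039 + 0.0082 + 0.0152 + 0.0276 + 0.0447 + 0.0646 + 0.0951 + 0.1351 + 0.1779 = 0.5736
G = 1 − 0.5736 = 0.4264

0.426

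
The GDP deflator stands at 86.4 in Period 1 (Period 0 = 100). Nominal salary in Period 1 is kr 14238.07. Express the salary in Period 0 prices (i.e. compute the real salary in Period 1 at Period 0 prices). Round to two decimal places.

Real = Nominal ÷ (Index/100) = 14238.07 ÷ (86.4/100)
     = 14238.07 ÷ 0.864 = 16479.2477

16479.25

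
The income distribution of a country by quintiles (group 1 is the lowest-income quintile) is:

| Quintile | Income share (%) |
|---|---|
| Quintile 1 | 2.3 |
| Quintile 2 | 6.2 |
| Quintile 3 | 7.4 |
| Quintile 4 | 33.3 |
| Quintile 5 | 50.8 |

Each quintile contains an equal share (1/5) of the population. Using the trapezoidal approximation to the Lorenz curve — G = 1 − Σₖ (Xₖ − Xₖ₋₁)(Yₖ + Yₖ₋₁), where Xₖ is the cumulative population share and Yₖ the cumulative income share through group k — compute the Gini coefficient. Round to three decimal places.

0.496

Cumulative income shares Yₖ: 0.0230, 0.0850, 0.1590, 0.4920, 1.0000
Σ (Xₖ−Xₖ₋₁)(Yₖ+Yₖ₋₁) = (1/5)(0.0230+0.0000) + (1/5)(0.0850+0.0230) + (1/5)(0.1590+0.0850) + (1/5)(0.4920+0.1590) + (1/5)(1.0000+0.4920)
  = 0.0046 + 0.0216 + 0.0488 + 0.1302 + 0.2984 = 0.5036
G = 1 − 0.5036 = 0.4964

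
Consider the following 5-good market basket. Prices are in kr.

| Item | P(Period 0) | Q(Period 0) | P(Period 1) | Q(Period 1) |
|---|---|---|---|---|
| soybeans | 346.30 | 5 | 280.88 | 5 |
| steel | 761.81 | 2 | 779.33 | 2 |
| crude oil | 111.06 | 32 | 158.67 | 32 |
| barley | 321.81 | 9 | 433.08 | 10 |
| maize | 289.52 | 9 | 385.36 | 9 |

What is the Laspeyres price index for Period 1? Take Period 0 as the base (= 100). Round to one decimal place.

125.1

Laspeyres price index uses base-period quantities as weights.
ΣP(Period 1)·Q(Period 0) = 280.88×5 + 779.33×2 + 158.67×32 + 433.08×9 + 385.36×9 = 1404.4 + 1558.66 + 5077.44 + 3897.72 + 3468.24 = 15406.46
ΣP(Period 0)·Q(Period 0) = 346.30×5 + 761.81×2 + 111.06×32 + 321.81×9 + 289.52×9 = 1731.5 + 1523.62 + 3553.92 + 2896.29 + 2605.68 = 12311.01
Index = 15406.46 / 12311.01 × 100 = 125.1438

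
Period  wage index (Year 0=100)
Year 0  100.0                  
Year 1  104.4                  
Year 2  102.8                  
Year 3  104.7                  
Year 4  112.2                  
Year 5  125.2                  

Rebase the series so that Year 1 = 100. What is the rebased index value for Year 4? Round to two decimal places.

107.47

Rebased(Year 4) = 112.2 / 104.4 × 100 = 107.4713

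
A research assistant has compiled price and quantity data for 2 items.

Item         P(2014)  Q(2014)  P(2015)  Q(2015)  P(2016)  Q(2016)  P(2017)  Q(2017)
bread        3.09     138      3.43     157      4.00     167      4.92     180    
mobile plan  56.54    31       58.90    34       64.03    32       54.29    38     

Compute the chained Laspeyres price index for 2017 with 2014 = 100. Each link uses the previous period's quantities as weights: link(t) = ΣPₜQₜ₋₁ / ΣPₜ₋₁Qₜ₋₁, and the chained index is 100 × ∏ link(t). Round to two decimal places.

109.69

Link 2014→2015:
ΣP(2015)Q(2014) = 3.43×138 + 58.90×31 = 473.34 + 1825.9 = 2299.24
ΣP(2014)Q(2014) = 3.09×138 + 56.54×31 = 426.42 + 1752.74 = 2179.16
link = 2299.24/2179.16 = 1.055104
Link 2015→2016:
ΣP(2016)Q(2015) = 4.00×157 + 64.03×34 = 628 + 2177.02 = 2805.02
ΣP(2015)Q(2015) = 3.43×157 + 58.90×34 = 538.51 + 2002.6 = 2541.11
link = 2805.02/2541.11 = 1.103856
Link 2016→2017:
ΣP(2017)Q(2016) = 4.92×167 + 54.29×32 = 821.64 + 1737.28 = 2558.92
ΣP(2016)Q(2016) = 4.00×167 + 64.03×32 = 668 + 2048.96 = 2716.96
link = 2558.92/2716.96 = 0.941832
Chained index = 100 × 1.055104 × 1.103856 × 0.941832 = 109.6936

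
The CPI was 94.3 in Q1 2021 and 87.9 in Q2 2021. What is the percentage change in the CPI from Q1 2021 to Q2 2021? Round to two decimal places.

Change = (87.9 − 94.3) / 94.3 × 100
       = -6.4 / 94.3 × 100 = -6.7869%

-6.79%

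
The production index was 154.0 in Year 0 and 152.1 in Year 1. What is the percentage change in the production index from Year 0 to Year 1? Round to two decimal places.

-1.23%

Change = (152.1 − 154.0) / 154.0 × 100
       = -1.9 / 154.0 × 100 = -1.2338%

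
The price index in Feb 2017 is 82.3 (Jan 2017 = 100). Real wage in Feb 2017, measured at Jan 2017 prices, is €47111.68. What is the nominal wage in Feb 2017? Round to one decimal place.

Nominal = Real × (Index/100) = 47111.68 × (82.3/100)
        = 47111.68 × 0.823 = 38772.9126

38772.9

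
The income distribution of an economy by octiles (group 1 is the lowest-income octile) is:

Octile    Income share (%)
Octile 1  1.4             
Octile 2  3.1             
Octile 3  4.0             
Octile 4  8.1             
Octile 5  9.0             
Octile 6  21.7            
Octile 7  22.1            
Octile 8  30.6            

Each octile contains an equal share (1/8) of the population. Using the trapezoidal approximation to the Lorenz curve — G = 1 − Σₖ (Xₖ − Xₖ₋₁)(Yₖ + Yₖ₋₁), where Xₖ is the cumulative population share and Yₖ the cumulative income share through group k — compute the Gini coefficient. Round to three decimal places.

0.442

Cumulative income shares Yₖ: 0.0140, 0.0450, 0.0850, 0.1660, 0.2560, 0.4730, 0.6940, 1.0000
Σ (Xₖ−Xₖ₋₁)(Yₖ+Yₖ₋₁) = (1/8)(0.0140+0.0000) + (1/8)(0.0450+0.0140) + (1/8)(0.0850+0.0450) + (1/8)(0.1660+0.0850) + (1/8)(0.2560+0.1660) + (1/8)(0.4730+0.2560) + (1/8)(0.6940+0.4730) + (1/8)(1.0000+0.6940)
  = 0.0017 + 0.0074 + 0.0163 + 0.0314 + 0.0527 + 0.0911 + 0.1459 + 0.2117 = 0.5582
G = 1 − 0.5582 = 0.4418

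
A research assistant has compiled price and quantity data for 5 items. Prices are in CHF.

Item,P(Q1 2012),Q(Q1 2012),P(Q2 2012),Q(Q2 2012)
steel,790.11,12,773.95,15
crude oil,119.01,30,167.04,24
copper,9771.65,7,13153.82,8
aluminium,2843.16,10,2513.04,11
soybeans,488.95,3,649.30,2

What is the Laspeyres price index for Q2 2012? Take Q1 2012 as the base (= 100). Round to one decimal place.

Laspeyres price index uses base-period quantities as weights.
ΣP(Q2 2012)·Q(Q1 2012) = 773.95×12 + 167.04×30 + 13153.82×7 + 2513.04×10 + 649.30×3 = 9287.4 + 5011.2 + 92076.74 + 25130.4 + 1947.9 = 133453.64
ΣP(Q1 2012)·Q(Q1 2012) = 790.11×12 + 119.01×30 + 9771.65×7 + 2843.16×10 + 488.95×3 = 9481.32 + 3570.3 + 68401.55 + 28431.6 + 1466.85 = 111351.62
Index = 133453.64 / 111351.62 × 100 = 119.8489

119.8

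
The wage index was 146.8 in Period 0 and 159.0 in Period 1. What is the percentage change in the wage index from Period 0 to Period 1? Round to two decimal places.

Change = (159.0 − 146.8) / 146.8 × 100
       = 12.2 / 146.8 × 100 = 8.3106%

8.31%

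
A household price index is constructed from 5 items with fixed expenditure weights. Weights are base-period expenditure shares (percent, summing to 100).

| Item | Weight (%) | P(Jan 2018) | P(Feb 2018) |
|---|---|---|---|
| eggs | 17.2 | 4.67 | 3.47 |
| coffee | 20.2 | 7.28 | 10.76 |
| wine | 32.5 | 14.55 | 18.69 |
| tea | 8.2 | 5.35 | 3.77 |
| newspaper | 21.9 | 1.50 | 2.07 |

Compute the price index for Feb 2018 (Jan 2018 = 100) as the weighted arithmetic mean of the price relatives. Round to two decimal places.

eggs: 17.2 × (3.47/4.67) = 17.2 × 0.743041 = 12.7803
coffee: 20.2 × (10.76/7.28) = 20.2 × 1.478022 = 29.8560
wine: 32.5 × (18.69/14.55) = 32.5 × 1.284536 = 41.7474
tea: 8.2 × (3.77/5.35) = 8.2 × 0.704673 = 5.7783
newspaper: 21.9 × (2.07/1.50) = 21.9 × 1.380000 = 30.2220
Index = Σ wᵢ·(p₁ᵢ/p₀ᵢ) = 12.7803 + 29.8560 + 41.7474 + 5.7783 + 30.2220 = 120.3841

120.38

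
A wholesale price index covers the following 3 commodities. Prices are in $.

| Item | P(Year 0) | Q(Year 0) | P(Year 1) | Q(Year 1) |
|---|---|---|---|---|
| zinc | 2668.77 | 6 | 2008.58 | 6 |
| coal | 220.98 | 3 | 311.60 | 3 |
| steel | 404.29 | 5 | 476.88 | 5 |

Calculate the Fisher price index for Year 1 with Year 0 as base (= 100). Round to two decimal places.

82.21

Laspeyres component (base-period weights):
ΣP(Year 1)Q(Year 0) = 2008.58×6 + 311.60×3 + 476.88×5 = 12051.48 + 934.8 + 2384.4 = 15370.68
ΣP(Year 0)Q(Year 0) = 2668.77×6 + 220.98×3 + 404.29×5 = 16012.62 + 662.94 + 2021.45 = 18697.01
L = 15370.68 / 18697.01 × 100 = 82.2093
Paasche component (current-period weights):
ΣP(Year 1)Q(Year 1) = 2008.58×6 + 311.60×3 + 476.88×5 = 12051.48 + 934.8 + 2384.4 = 15370.68
ΣP(Year 0)Q(Year 1) = 2668.77×6 + 220.98×3 + 404.29×5 = 16012.62 + 662.94 + 2021.45 = 18697.01
P = 15370.68 / 18697.01 × 100 = 82.2093
Fisher = √(L × P) = √(82.2093 × 82.2093) = 82.2093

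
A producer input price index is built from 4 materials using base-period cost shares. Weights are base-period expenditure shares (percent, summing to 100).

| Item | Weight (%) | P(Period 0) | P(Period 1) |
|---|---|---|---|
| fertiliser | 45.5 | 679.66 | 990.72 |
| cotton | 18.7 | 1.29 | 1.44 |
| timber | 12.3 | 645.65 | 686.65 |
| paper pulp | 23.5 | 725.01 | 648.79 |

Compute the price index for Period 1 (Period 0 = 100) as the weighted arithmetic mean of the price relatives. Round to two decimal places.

121.31

fertiliser: 45.5 × (990.72/679.66) = 45.5 × 1.457670 = 66.3240
cotton: 18.7 × (1.44/1.29) = 18.7 × 1.116279 = 20.8744
timber: 12.3 × (686.65/645.65) = 12.3 × 1.063502 = 13.0811
paper pulp: 23.5 × (648.79/725.01) = 23.5 × 0.894870 = 21.0295
Index = Σ wᵢ·(p₁ᵢ/p₀ᵢ) = 66.3240 + 20.8744 + 13.0811 + 21.0295 = 121.3089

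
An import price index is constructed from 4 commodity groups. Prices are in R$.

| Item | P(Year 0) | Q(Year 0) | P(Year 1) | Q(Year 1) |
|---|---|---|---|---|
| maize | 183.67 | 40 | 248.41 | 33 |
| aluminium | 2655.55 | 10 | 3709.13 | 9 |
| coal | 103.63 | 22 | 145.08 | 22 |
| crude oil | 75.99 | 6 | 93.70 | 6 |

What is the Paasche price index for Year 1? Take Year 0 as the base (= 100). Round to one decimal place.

Paasche price index uses current-period quantities as weights.
ΣP(Year 1)·Q(Year 1) = 248.41×33 + 3709.13×9 + 145.08×22 + 93.70×6 = 8197.53 + 33382.17 + 3191.76 + 562.2 = 45333.66
ΣP(Year 0)·Q(Year 1) = 183.67×33 + 2655.55×9 + 103.63×22 + 75.99×6 = 6061.11 + 23899.95 + 2279.86 + 455.94 = 32696.86
Index = 45333.66 / 32696.86 × 100 = 138.6484

138.6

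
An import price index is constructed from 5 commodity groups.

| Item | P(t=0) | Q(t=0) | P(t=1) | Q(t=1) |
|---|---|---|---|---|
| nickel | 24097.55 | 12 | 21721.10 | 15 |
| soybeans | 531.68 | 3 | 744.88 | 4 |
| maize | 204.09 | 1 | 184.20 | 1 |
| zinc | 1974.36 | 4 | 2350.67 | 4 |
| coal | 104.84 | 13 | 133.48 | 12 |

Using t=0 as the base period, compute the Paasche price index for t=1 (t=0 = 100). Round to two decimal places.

Paasche price index uses current-period quantities as weights.
ΣP(t=1)·Q(t=1) = 21721.10×15 + 744.88×4 + 184.20×1 + 2350.67×4 + 133.48×12 = 325816.5 + 2979.52 + 184.2 + 9402.68 + 1601.76 = 339984.66
ΣP(t=0)·Q(t=1) = 24097.55×15 + 531.68×4 + 204.09×1 + 1974.36×4 + 104.84×12 = 361463.25 + 2126.72 + 204.09 + 7897.44 + 1258.08 = 372949.58
Index = 339984.66 / 372949.58 × 100 = 91.1610

91.16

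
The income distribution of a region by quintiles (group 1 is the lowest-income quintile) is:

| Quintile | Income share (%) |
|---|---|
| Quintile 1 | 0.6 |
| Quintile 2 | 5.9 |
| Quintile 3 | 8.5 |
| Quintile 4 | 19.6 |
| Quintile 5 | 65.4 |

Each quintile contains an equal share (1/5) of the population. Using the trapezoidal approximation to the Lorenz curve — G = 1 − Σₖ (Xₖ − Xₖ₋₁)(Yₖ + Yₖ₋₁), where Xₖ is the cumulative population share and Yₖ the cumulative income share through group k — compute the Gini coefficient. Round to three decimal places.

0.573

Cumulative income shares Yₖ: 0.0060, 0.0650, 0.1500, 0.3460, 1.0000
Σ (Xₖ−Xₖ₋₁)(Yₖ+Yₖ₋₁) = (1/5)(0.0060+0.0000) + (1/5)(0.0650+0.0060) + (1/5)(0.1500+0.0650) + (1/5)(0.3460+0.1500) + (1/5)(1.0000+0.3460)
  = 0.0012 + 0.0142 + 0.0430 + 0.0992 + 0.2692 = 0.4268
G = 1 − 0.4268 = 0.5732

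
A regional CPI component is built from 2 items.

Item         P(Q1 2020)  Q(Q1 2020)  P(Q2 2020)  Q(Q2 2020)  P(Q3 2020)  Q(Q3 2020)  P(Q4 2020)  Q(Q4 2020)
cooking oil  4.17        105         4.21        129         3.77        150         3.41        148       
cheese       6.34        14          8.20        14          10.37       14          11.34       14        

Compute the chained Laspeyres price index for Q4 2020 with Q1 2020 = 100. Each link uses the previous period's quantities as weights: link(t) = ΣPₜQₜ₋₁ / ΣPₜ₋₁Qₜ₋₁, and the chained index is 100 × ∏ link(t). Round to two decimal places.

95.73

Link Q1 2020→Q2 2020:
ΣP(Q2 2020)Q(Q1 2020) = 4.21×105 + 8.20×14 = 442.05 + 114.8 = 556.85
ΣP(Q1 2020)Q(Q1 2020) = 4.17×105 + 6.34×14 = 437.85 + 88.76 = 526.61
link = 556.85/526.61 = 1.057424
Link Q2 2020→Q3 2020:
ΣP(Q3 2020)Q(Q2 2020) = 3.77×129 + 10.37×14 = 486.33 + 145.18 = 631.51
ΣP(Q2 2020)Q(Q2 2020) = 4.21×129 + 8.20×14 = 543.09 + 114.8 = 657.89
link = 631.51/657.89 = 0.959902
Link Q3 2020→Q4 2020:
ΣP(Q4 2020)Q(Q3 2020) = 3.41×150 + 11.34×14 = 511.5 + 158.76 = 670.26
ΣP(Q3 2020)Q(Q3 2020) = 3.77×150 + 10.37×14 = 565.5 + 145.18 = 710.68
link = 670.26/710.68 = 0.943125
Chained index = 100 × 1.057424 × 0.959902 × 0.943125 = 95.7294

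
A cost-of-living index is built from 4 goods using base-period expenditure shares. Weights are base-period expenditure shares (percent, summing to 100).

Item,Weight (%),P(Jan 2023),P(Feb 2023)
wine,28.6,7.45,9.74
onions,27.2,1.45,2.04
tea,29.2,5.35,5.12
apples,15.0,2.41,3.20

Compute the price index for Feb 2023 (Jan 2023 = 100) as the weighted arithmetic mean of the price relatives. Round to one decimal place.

wine: 28.6 × (9.74/7.45) = 28.6 × 1.307383 = 37.3911
onions: 27.2 × (2.04/1.45) = 27.2 × 1.406897 = 38.2676
tea: 29.2 × (5.12/5.35) = 29.2 × 0.957009 = 27.9447
apples: 15.0 × (3.20/2.41) = 15.0 × 1.327801 = 19.9170
Index = Σ wᵢ·(p₁ᵢ/p₀ᵢ) = 37.3911 + 38.2676 + 27.9447 + 19.9170 = 123.5204

123.5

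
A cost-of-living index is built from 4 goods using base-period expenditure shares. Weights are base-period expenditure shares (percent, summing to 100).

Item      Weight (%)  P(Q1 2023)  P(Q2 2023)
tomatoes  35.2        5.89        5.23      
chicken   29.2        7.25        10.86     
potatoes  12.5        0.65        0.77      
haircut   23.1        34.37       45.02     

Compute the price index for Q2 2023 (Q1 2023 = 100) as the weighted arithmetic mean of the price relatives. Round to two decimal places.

tomatoes: 35.2 × (5.23/5.89) = 35.2 × 0.887946 = 31.2557
chicken: 29.2 × (10.86/7.25) = 29.2 × 1.497931 = 43.7396
potatoes: 12.5 × (0.77/0.65) = 12.5 × 1.184615 = 14.8077
haircut: 23.1 × (45.02/34.37) = 23.1 × 1.309863 = 30.2578
Index = Σ wᵢ·(p₁ᵢ/p₀ᵢ) = 31.2557 + 43.7396 + 14.8077 + 30.2578 = 120.0608

120.06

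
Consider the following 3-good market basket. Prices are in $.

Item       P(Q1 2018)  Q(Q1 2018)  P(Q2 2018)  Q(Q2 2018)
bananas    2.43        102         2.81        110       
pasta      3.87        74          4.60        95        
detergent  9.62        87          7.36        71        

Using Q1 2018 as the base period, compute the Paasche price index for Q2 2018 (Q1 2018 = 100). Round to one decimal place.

96.3

Paasche price index uses current-period quantities as weights.
ΣP(Q2 2018)·Q(Q2 2018) = 2.81×110 + 4.60×95 + 7.36×71 = 309.1 + 437 + 522.56 = 1268.66
ΣP(Q1 2018)·Q(Q2 2018) = 2.43×110 + 3.87×95 + 9.62×71 = 267.3 + 367.65 + 683.02 = 1317.97
Index = 1268.66 / 1317.97 × 100 = 96.2586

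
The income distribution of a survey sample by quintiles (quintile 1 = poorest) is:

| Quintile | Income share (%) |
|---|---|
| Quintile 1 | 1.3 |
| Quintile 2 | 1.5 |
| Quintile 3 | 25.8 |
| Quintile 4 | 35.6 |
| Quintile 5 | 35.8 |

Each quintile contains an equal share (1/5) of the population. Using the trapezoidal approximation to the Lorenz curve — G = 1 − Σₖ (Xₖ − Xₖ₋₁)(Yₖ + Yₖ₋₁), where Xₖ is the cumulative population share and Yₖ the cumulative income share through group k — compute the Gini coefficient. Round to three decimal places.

Cumulative income shares Yₖ: 0.0130, 0.0280, 0.2860, 0.6420, 1.0000
Σ (Xₖ−Xₖ₋₁)(Yₖ+Yₖ₋₁) = (1/5)(0.0130+0.0000) + (1/5)(0.0280+0.0130) + (1/5)(0.2860+0.0280) + (1/5)(0.6420+0.2860) + (1/5)(1.0000+0.6420)
  = 0.0026 + 0.0082 + 0.0628 + 0.1856 + 0.3284 = 0.5876
G = 1 − 0.5876 = 0.4124

0.412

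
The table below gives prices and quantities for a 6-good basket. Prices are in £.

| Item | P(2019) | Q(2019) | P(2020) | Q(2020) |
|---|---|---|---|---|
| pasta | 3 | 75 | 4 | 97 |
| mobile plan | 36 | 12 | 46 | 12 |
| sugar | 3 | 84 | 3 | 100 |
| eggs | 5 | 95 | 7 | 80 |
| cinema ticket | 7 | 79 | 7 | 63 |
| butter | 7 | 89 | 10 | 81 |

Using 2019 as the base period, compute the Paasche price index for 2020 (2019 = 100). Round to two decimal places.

Paasche price index uses current-period quantities as weights.
ΣP(2020)·Q(2020) = 4×97 + 46×12 + 3×100 + 7×80 + 7×63 + 10×81 = 388 + 552 + 300 + 560 + 441 + 810 = 3051
ΣP(2019)·Q(2020) = 3×97 + 36×12 + 3×100 + 5×80 + 7×63 + 7×81 = 291 + 432 + 300 + 400 + 441 + 567 = 2431
Index = 3051 / 2431 × 100 = 125.5039

125.50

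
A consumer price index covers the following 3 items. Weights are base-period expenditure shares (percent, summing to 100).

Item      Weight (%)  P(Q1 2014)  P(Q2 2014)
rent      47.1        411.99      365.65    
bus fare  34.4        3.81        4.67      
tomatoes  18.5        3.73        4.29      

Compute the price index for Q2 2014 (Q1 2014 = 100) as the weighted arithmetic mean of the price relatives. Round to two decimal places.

rent: 47.1 × (365.65/411.99) = 47.1 × 0.887522 = 41.8023
bus fare: 34.4 × (4.67/3.81) = 34.4 × 1.225722 = 42.1648
tomatoes: 18.5 × (4.29/3.73) = 18.5 × 1.150134 = 21.2775
Index = Σ wᵢ·(p₁ᵢ/p₀ᵢ) = 41.8023 + 42.1648 + 21.2775 = 105.2446

105.24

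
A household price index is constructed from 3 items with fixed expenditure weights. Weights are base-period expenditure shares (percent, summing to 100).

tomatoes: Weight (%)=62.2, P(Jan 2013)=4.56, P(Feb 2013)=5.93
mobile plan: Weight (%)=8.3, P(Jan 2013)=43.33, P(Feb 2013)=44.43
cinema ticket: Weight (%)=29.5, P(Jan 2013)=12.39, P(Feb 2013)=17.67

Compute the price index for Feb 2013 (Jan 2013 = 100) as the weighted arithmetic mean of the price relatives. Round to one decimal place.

131.5

tomatoes: 62.2 × (5.93/4.56) = 62.2 × 1.300439 = 80.8873
mobile plan: 8.3 × (44.43/43.33) = 8.3 × 1.025387 = 8.5107
cinema ticket: 29.5 × (17.67/12.39) = 29.5 × 1.426150 = 42.0714
Index = Σ wᵢ·(p₁ᵢ/p₀ᵢ) = 80.8873 + 8.5107 + 42.0714 = 131.4694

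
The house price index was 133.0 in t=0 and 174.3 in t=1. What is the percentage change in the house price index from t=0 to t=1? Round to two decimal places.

Change = (174.3 − 133.0) / 133.0 × 100
       = 41.3 / 133.0 × 100 = 31.0526%

31.05%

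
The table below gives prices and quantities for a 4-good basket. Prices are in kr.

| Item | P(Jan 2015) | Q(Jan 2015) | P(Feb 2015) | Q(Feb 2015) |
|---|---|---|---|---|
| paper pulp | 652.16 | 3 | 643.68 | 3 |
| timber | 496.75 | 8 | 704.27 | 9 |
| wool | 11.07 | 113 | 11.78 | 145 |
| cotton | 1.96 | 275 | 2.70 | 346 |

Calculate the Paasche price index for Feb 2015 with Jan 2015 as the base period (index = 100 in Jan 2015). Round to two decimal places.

125.27

Paasche price index uses current-period quantities as weights.
ΣP(Feb 2015)·Q(Feb 2015) = 643.68×3 + 704.27×9 + 11.78×145 + 2.70×346 = 1931.04 + 6338.43 + 1708.1 + 934.2 = 10911.77
ΣP(Jan 2015)·Q(Feb 2015) = 652.16×3 + 496.75×9 + 11.07×145 + 1.96×346 = 1956.48 + 4470.75 + 1605.15 + 678.16 = 8710.54
Index = 10911.77 / 8710.54 × 100 = 125.2709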